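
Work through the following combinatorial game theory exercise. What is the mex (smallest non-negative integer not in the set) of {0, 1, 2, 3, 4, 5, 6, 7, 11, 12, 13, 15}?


Set = {0, 1, 2, 3, 4, 5, 6, 7, 11, 12, 13, 15}
0 is in the set.
1 is in the set.
2 is in the set.
3 is in the set.
4 is in the set.
5 is in the set.
6 is in the set.
7 is in the set.
8 is NOT in the set. This is the mex.
mex = 8

8


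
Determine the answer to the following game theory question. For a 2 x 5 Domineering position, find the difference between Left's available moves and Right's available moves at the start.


Board is 2 x 5 (rows x cols).
Left (vertical) placements: (rows-1) * cols = 1 * 5 = 5
Right (horizontal) placements: rows * (cols-1) = 2 * 4 = 8
Advantage = Left - Right = 5 - 8 = -3

-3


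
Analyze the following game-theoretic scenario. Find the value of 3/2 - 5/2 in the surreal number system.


x = 3/2, y = 5/2
Converting to common denominator: 2
x = 3/2, y = 5/2
x - y = 3/2 - 5/2 = -1

-1


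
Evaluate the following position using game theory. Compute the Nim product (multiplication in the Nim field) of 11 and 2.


Nim multiplication is bilinear over XOR: (u XOR v) * w = (u*w) XOR (v*w).
So we split each operand into its bit components and XOR the pairwise Nim products.
11 = 1 + 2 + 8 (as XOR of powers of 2).
2 = 2 (as XOR of powers of 2).
Using the standard Nim-product table on single bits:
  2*2 = 3,   2*4 = 8,   2*8 = 12,
  4*4 = 6,   4*8 = 11,  8*8 = 13,
and  1*x = x (identity), k*l = l*k (commutative).
Pairwise Nim products:
  1 * 2 = 2
  2 * 2 = 3
  8 * 2 = 12
XOR them: 2 XOR 3 XOR 12 = 13.
Result: 11 * 2 = 13 (in Nim).

13


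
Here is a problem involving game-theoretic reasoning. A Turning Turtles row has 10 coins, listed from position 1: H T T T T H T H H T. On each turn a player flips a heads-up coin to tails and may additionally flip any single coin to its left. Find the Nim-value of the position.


Coins: H T T T T H T H H T
Key fact: a single head at position k behaves exactly like a Nim heap of size k (turning it to T and optionally flipping a coin at j < k corresponds to moving the heap from k to j, or to 0), and heads combine as a disjunctive sum (two heads at the same place would cancel, matching j XOR j = 0). So the Nim-value is the XOR of the 1-indexed positions of the heads.
Face-up positions (1-indexed): [1, 6, 8, 9]
XOR 0 with 1: 0 XOR 1 = 1
XOR 1 with 6: 1 XOR 6 = 7
XOR 7 with 8: 7 XOR 8 = 15
XOR 15 with 9: 15 XOR 9 = 6
Nim-value = 6

6


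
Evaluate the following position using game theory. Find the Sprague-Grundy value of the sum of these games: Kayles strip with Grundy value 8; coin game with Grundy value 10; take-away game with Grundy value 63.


By the Sprague-Grundy theorem, the Grundy value of a sum of games is the XOR of individual Grundy values.
Kayles strip: Grundy value = 8. Running XOR: 0 XOR 8 = 8
coin game: Grundy value = 10. Running XOR: 8 XOR 10 = 2
take-away game: Grundy value = 63. Running XOR: 2 XOR 63 = 61
The combined Grundy value is 61.

61


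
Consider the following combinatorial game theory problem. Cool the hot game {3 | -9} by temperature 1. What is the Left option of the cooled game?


Original game: {3 | -9} (a switch {a | b} with a > b).
Cooling by t (for t below the temperature (a - b)/2 = 6) taxes each move by t: {a | b} cooled by t is {a - t | b + t}.
Cooling amount: t = 1
Cooled Left option: 3 - 1 = 2
Cooled Right option: -9 + 1 = -8
Cooled game: {2 | -8}
Left option = 2

2


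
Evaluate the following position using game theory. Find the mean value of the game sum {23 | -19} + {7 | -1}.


G1 = {23 | -19}, G2 = {7 | -1}
Each is a switch {a | b} with numbers a > b; its mean value is (a + b)/2, and mean value is additive over game sums: m(G1 + G2) = m(G1) + m(G2).
Mean of G1 = (23 + (-19))/2 = 4/2 = 2
Mean of G2 = (7 + (-1))/2 = 6/2 = 3
Mean of G1 + G2 = 2 + 3 = 5

5


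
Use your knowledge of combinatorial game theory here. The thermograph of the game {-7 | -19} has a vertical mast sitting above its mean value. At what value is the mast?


Game = {-7 | -19}, a switch {a | b} with numbers a > b.
Its thermograph has left wall a - t and right wall b + t, which meet at t = (a - b)/2, where both equal (a + b)/2. So the mast (mean value) is at (a + b)/2.
Mean = (-7 + (-19))/2 = -26/2 = -13

-13


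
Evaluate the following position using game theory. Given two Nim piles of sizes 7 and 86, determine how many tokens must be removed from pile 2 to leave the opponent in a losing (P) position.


Piles: 7 and 86
Current XOR: 7 XOR 86 = 81 (non-zero, so this is an N-position).
To make the XOR zero, we need to find a move that balances the piles.
For pile 2 (size 86): target = 86 XOR 81 = 7
We reduce pile 2 from 86 to 7.
Tokens removed: 86 - 7 = 79
Verification: 7 XOR 7 = 0

79


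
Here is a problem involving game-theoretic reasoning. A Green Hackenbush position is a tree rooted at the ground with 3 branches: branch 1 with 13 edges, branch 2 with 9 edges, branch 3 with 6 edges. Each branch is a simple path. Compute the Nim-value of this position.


The tree has 3 branches from the ground vertex.
In Green Hackenbush, the Nim-value of a simple path of length k is k.
Branch 1: length 13, Nim-value = 13
Branch 2: length 9, Nim-value = 9
Branch 3: length 6, Nim-value = 6
Total Nim-value = XOR of all branch values:
0 XOR 13 = 13
13 XOR 9 = 4
4 XOR 6 = 2
Nim-value of the tree = 2

2


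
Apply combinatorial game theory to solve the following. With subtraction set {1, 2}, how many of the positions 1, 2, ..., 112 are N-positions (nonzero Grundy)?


Subtraction set S = {1, 2}, so G(n) = n mod 3.
G(n) = 0 when n is a multiple of 3.
Multiples of 3 in [1, 112]: 37
N-positions (nonzero Grundy) = 112 - 37 = 75

75


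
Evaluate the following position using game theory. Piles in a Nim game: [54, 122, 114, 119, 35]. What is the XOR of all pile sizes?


We need the XOR (exclusive or) of all pile sizes.
After XOR-ing pile 1 (size 54): 0 XOR 54 = 54
After XOR-ing pile 2 (size 122): 54 XOR 122 = 76
After XOR-ing pile 3 (size 114): 76 XOR 114 = 62
After XOR-ing pile 4 (size 119): 62 XOR 119 = 73
After XOR-ing pile 5 (size 35): 73 XOR 35 = 106
The Nim-value of this position is 106.

106


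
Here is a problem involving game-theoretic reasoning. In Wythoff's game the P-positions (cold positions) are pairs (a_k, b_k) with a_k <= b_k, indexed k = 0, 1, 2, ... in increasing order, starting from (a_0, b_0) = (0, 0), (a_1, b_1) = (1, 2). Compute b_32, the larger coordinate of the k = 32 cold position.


By Wythoff's theorem, a_k = floor(k * phi) and b_k = floor(k * phi^2) = a_k + k, where phi = (1 + sqrt(5))/2 is the golden ratio.
phi = (1 + sqrt(5))/2 = 1.618034
phi^2 = phi + 1 = 2.618034
k = 32
k * phi^2 = 32 * 2.618034 = 83.777088
b_32 = floor(k * phi^2) = 83 (check: a_32 + k = 51 + 32 = 83)

83


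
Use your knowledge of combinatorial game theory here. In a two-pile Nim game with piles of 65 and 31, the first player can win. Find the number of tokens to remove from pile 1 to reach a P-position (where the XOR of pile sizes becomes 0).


Piles: 65 and 31
Current XOR: 65 XOR 31 = 94 (non-zero, so this is an N-position).
To make the XOR zero, we need to find a move that balances the piles.
For pile 1 (size 65): target = 65 XOR 94 = 31
We reduce pile 1 from 65 to 31.
Tokens removed: 65 - 31 = 34
Verification: 31 XOR 31 = 0

34


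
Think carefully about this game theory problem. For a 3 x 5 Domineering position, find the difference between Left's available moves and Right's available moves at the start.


Board is 3 x 5 (rows x cols).
Left (vertical) placements: (rows-1) * cols = 2 * 5 = 10
Right (horizontal) placements: rows * (cols-1) = 3 * 4 = 12
Advantage = Left - Right = 10 - 12 = -2

-2


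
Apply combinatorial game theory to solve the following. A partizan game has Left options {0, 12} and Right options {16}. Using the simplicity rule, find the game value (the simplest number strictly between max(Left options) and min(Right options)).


Left options: {0, 12}, max = 12
Right options: {16}, min = 16
All options are numbers and max(Left) < min(Right), so by the simplicity theorem the value is the simplest (earliest-born) number strictly between 12 and 16.
Integers 13 through 15 all lie strictly between 12 and 16.
Among integers, the simplest (lowest birthday = smallest |n|; 0 is born on day 0, +-n on day n) is 13.
No non-integer in the interval can be simpler: if x is a non-integer in the interval, then floor(x) or ceil(x) also lies in the interval (the interval contains an integer), and both are proper prefixes of x's sign expansion, i.e. born earlier. So the game value is 13.
Game value = 13

13


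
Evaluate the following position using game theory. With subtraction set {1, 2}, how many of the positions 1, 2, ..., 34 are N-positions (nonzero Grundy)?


Subtraction set S = {1, 2}, so G(n) = n mod 3.
G(n) = 0 when n is a multiple of 3.
Multiples of 3 in [1, 34]: 11
N-positions (nonzero Grundy) = 34 - 11 = 23

23


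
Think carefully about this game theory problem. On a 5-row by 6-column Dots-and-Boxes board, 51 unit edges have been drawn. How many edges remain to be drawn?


Grid: 5 x 6 boxes, i.e. 6 rows and 7 columns of dots.
Horizontal edges: (rows + 1) * cols = 6 * 6 = 36
Vertical edges: rows * (cols + 1) = 5 * 7 = 35
Total edges: 36 + 35 = 71
Edges drawn: 51
Remaining: 71 - 51 = 20

20


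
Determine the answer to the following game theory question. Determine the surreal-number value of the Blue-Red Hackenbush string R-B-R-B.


Edges (from ground): R-B-R-B
By Berlekamp's sign-expansion rule, a Blue-Red Hackenbush stalk has the value of the surreal number whose sign sequence is the edge sequence with B -> + and R -> -.
Sign sequence: -+-+
Trace the sign expansion in the surreal number tree, starting from 0:
Edge 1: R (sign -) -> bounds (-inf, 0), value = -1
Edge 2: B (sign +) -> bounds (-1, 0), value = -1/2
Edge 3: R (sign -) -> bounds (-1, -1/2), value = -3/4
Edge 4: B (sign +) -> bounds (-3/4, -1/2), value = -5/8
Game value = -5/8

-5/8


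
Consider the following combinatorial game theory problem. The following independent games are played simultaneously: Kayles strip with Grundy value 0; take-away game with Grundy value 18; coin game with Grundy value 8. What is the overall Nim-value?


By the Sprague-Grundy theorem, the Grundy value of a sum of games is the XOR of individual Grundy values.
Kayles strip: Grundy value = 0. Running XOR: 0 XOR 0 = 0
take-away game: Grundy value = 18. Running XOR: 0 XOR 18 = 18
coin game: Grundy value = 8. Running XOR: 18 XOR 8 = 26
The combined Grundy value is 26.

26


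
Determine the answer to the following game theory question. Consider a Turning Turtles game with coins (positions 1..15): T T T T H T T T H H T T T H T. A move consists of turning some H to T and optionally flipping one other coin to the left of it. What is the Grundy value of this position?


Coins: T T T T H T T T H H T T T H T
Key fact: a single head at position k behaves exactly like a Nim heap of size k (turning it to T and optionally flipping a coin at j < k corresponds to moving the heap from k to j, or to 0), and heads combine as a disjunctive sum (two heads at the same place would cancel, matching j XOR j = 0). So the Nim-value is the XOR of the 1-indexed positions of the heads.
Face-up positions (1-indexed): [5, 9, 10, 14]
XOR 0 with 5: 0 XOR 5 = 5
XOR 5 with 9: 5 XOR 9 = 12
XOR 12 with 10: 12 XOR 10 = 6
XOR 6 with 14: 6 XOR 14 = 8
Nim-value = 8

8


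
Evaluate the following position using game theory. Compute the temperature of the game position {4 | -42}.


The game is {4 | -42}, a switch {a | b} with numbers a > b.
Cooling {a | b} by t gives {a - t | b + t}, which stops being hot when a - t = b + t, i.e. at t = (a - b)/2. So the temperature of a switch is (a - b)/2.
Temperature = (Left option - Right option) / 2
= (4 - (-42)) / 2
= 46 / 2
= 23

23


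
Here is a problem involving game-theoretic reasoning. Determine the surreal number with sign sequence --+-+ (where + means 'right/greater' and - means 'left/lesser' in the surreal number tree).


Sign expansion: --+-+
Rule: track bounds (lo, hi), initially (-inf, +inf). On '+', the current value becomes lo and we move to the simplest number in (value, hi): value + 1 if hi = +inf, otherwise the midpoint (value + hi)/2. On '-', the current value becomes hi and we move to value - 1 if lo = -inf, otherwise the midpoint (lo + value)/2.
Start at 0.
Step 1: sign = -, move left. Bounds: (-inf, 0). Value = -1
Step 2: sign = -, move left. Bounds: (-inf, -1). Value = -2
Step 3: sign = +, move right. Bounds: (-2, -1). Value = -3/2
Step 4: sign = -, move left. Bounds: (-2, -3/2). Value = -7/4
Step 5: sign = +, move right. Bounds: (-7/4, -3/2). Value = -13/8
The surreal number with sign expansion --+-+ is -13/8.

-13/8


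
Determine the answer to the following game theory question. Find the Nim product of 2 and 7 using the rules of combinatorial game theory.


Nim multiplication is bilinear over XOR: (u XOR v) * w = (u*w) XOR (v*w).
So we split each operand into its bit components and XOR the pairwise Nim products.
2 = 2 (as XOR of powers of 2).
7 = 1 + 2 + 4 (as XOR of powers of 2).
Using the standard Nim-product table on single bits:
  2*2 = 3,   2*4 = 8,   2*8 = 12,
  4*4 = 6,   4*8 = 11,  8*8 = 13,
and  1*x = x (identity), k*l = l*k (commutative).
Pairwise Nim products:
  2 * 1 = 2
  2 * 2 = 3
  2 * 4 = 8
XOR them: 2 XOR 3 XOR 8 = 9.
Result: 2 * 7 = 9 (in Nim).

9


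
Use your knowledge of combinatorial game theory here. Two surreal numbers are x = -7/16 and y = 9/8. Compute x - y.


x = -7/16, y = 9/8
Converting to common denominator: 16
x = -7/16, y = 18/16
x - y = -7/16 - 9/8 = -25/16

-25/16


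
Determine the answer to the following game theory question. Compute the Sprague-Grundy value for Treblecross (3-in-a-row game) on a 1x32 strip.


Treblecross: place X on empty cells; 3-in-a-row wins.
Playing within two cells of an existing X lets the opponent win at once, so sensible play treats the cells i-2..i+2 around each X as dead. The player left with no safe cell loses, so this is a normal-play take-away game on strips of safe cells.
Placing X at cell i (0-indexed) of a strip of k safe cells leaves independent strips of sizes max(0, i-2) and max(0, k-i-3). Hence G(k) = mex{ G(max(0,i-2)) XOR G(max(0,k-i-3)) : 0 <= i < k }, with G(0) = 0.
G(1): splits (0,0):0^0=0 -> mex({0}) = 1
G(2): splits (0,0):0^0=0 -> mex({0}) = 1
G(3): splits (0,0):0^0=0 -> mex({0}) = 1
G(4): splits (0,1):0^1=1 (0,0):0^0=0 -> mex({0, 1}) = 2
G(5): splits (0,2):0^1=1 (0,1):0^1=1 (0,0):0^0=0 -> mex({0, 1}) = 2
G(6) = mex({1}) = 0
G(7) = mex({0, 1, 2}) = 3
G(8) = mex({0, 1, 2}) = 3
G(9) = mex({0, 2}) = 1
G(10) = mex({0, 2, 3}) = 1
G(11) = mex({0, 3}) = 1
G(12) = mex({1, 3}) = 0
G(13) = mex({0, 1, 2, 3}) = 4
G(14) = mex({0, 1, 2}) = 3
G(15) = mex({0, 1, 2}) = 3
G(16) = mex({0, 1, 2, 4}) = 3
G(17) = mex({0, 1, 3, 4}) = 2
G(18) = mex({0, 1, 3, 4}) = 2
G(19) = mex({0, 1, 3, 5}) = 2
G(20) = mex({0, 1, 2, 3, 5}) = 4
G(21) = mex({0, 1, 2, 3, 5}) = 4
G(22) = mex({1, 2, 6}) = 0
G(23) = mex({0, 1, 2, 3, 4, 6}) = 5
G(24) = mex({0, 1, 2, 3, 4}) = 5
G(25) = mex({0, 1, 3, 4, 7}) = 2
G(26) = mex({0, 1, 3, 4, 5, 7}) = 2
G(27) = mex({0, 1, 3, 5}) = 2
G(28) = mex({0, 1, 2, 5}) = 3
G(29) = mex({0, 1, 2, 4, 5, 6}) = 3
G(30) = mex({1, 2, 4, 6}) = 0
G(31) = mex({0, 1, 2, 3, 4, 6}) = 5
G(32) = mex({1, 2, 3, 4, 7}) = 0
Therefore G(32) = 0.

0


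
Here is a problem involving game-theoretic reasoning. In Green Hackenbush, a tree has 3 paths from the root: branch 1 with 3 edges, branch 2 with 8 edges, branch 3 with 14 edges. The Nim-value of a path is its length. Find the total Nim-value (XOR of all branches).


The tree has 3 branches from the ground vertex.
In Green Hackenbush, the Nim-value of a simple path of length k is k.
Branch 1: length 3, Nim-value = 3
Branch 2: length 8, Nim-value = 8
Branch 3: length 14, Nim-value = 14
Total Nim-value = XOR of all branch values:
0 XOR 3 = 3
3 XOR 8 = 11
11 XOR 14 = 5
Nim-value of the tree = 5

5


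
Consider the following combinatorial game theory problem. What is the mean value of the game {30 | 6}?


Game = {30 | 6}, a switch {a | b} with numbers a > b.
Its thermograph has left wall a - t and right wall b + t, which meet at t = (a - b)/2, where both equal (a + b)/2. So the mast (mean value) is at (a + b)/2.
Mean = (30 + (6))/2 = 36/2 = 18

18


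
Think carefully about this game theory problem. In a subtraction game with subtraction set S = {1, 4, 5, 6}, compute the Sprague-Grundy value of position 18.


The subtraction set is S = {1, 4, 5, 6}.
G(k) = mex{ G(k - s) : s in S, s <= k }. We compute iteratively: G(0) = 0.
G(1) = mex({0}) = 1
G(2) = mex({1}) = 0
G(3) = mex({0}) = 1
G(4) = mex({0, 1}) = 2
G(5) = mex({0, 1, 2}) = 3
G(6) = mex({0, 1, 3}) = 2
G(7) = mex({0, 1, 2}) = 3
G(8) = mex({0, 1, 2, 3}) = 4
G(9) = mex({1, 2, 3, 4}) = 0
G(10) = mex({0, 2, 3}) = 1
G(11) = mex({1, 2, 3}) = 0
G(12) = mex({0, 2, 3, 4}) = 1
G(13) = mex({0, 1, 3, 4}) = 2
G(14) = mex({0, 1, 2, 4}) = 3
Observe that G(9)..G(14) = 0, 1, 0, 1, 2, 3 repeats G(0)..G(5) = 0, 1, 0, 1, 2, 3.
For k >= max(S) = 6, G(k) is determined by the previous 6 values G(k-6)..G(k-1); a window of 6 consecutive values has recurred shifted by 9, so by induction G(k + 9) = G(k) for all k >= 0: the sequence is periodic from the start with period 9.
One period: G(0..8) = 0, 1, 0, 1, 2, 3, 2, 3, 4.
18 mod 9 = 0, so G(18) = G(0) = 0.

0


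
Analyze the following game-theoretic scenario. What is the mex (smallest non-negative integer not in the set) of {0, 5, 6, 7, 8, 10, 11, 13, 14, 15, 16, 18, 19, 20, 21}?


Set = {0, 5, 6, 7, 8, 10, 11, 13, 14, 15, 16, 18, 19, 20, 21}
0 is in the set.
1 is NOT in the set. This is the mex.
mex = 1

1


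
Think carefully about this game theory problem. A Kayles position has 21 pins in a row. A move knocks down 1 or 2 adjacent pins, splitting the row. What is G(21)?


Kayles: a move removes 1 or 2 adjacent pins from a contiguous row.
Removing pins from a row of k leaves two independent rows (a, b) with a + b = k - 1 (one pin) or a + b = k - 2 (two pins); an end removal gives a = 0.
By Sprague-Grundy, G(k) = mex{ G(a) XOR G(b) } over all these splits. G(0) = 0.
G(1): splits (0,0):0^0=0 -> mex({0}) = 1
G(2): splits (0,1):0^1=1 (0,0):0^0=0 -> mex({0, 1}) = 2
G(3): splits (0,2):0^2=2 (1,1):1^1=0 (0,1):0^1=1 -> mex({0, 1, 2}) = 3
G(4): splits (0,3):0^3=3 (1,2):1^2=3 (0,2):0^2=2 (1,1):1^1=0 -> mex({0, 2, 3}) = 1
G(5): splits (0,4):0^1=1 (1,3):1^3=2 (2,2):2^2=0 (0,3):0^3=3 (1,2):1^2=3 -> mex({0, 1, 2, 3}) = 4
G(6) = mex({0, 1, 2, 4}) = 3
G(7) = mex({0, 1, 3, 4, 5}) = 2
G(8) = mex({0, 2, 3, 5, 6}) = 1
G(9) = mex({0, 1, 2, 3, 6, 7}) = 4
G(10) = mex({0, 1, 3, 4, 5, 7}) = 2
G(11) = mex({0, 1, 2, 3, 4, 5}) = 6
G(12) = mex({0, 1, 2, 3, 5, 6, 7}) = 4
G(13) = mex({0, 2, 3, 4, 6, 7}) = 1
G(14) = mex({0, 1, 4, 5, 6, 7}) = 2
G(15) = mex({0, 1, 2, 3, 4, 5, 6}) = 7
G(16) = mex({0, 2, 3, 5, 6, 7}) = 1
G(17) = mex({0, 1, 2, 3, 5, 6, 7}) = 4
G(18) = mex({0, 1, 2, 4, 5, 6}) = 3
G(19) = mex({0, 1, 3, 4, 5, 7}) = 2
G(20) = mex({0, 2, 3, 4, 5, 6, 7}) = 1
G(21) = mex({0, 1, 2, 3, 5, 6, 7}) = 4
Therefore G(21) = 4.

4


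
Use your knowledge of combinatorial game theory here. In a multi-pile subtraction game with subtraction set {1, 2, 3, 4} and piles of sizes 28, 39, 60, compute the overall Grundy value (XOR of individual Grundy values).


Subtraction set: {1, 2, 3, 4}
For this subtraction set, G(n) = n mod 5 (period = max + 1 = 5).
Pile 1 (size 28): G(28) = 28 mod 5 = 3
Pile 2 (size 39): G(39) = 39 mod 5 = 4
Pile 3 (size 60): G(60) = 60 mod 5 = 0
Total Grundy value = XOR of all: 3 XOR 4 XOR 0 = 7

7


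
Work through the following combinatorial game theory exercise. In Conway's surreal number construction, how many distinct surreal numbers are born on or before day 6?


Day 0: {|} = 0 is born. Count = 1.
Day n: the number of surreal numbers born by day n is 2^(n+1) - 1.
By day 0: 2^1 - 1 = 1
By day 1: 2^2 - 1 = 3
By day 2: 2^3 - 1 = 7
By day 3: 2^4 - 1 = 15
By day 4: 2^5 - 1 = 31
By day 5: 2^6 - 1 = 63
By day 6: 2^7 - 1 = 127
By day 6: 127 surreal numbers.

127


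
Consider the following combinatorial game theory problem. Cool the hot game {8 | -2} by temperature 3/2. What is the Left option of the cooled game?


Original game: {8 | -2} (a switch {a | b} with a > b).
Cooling by t (for t below the temperature (a - b)/2 = 5) taxes each move by t: {a | b} cooled by t is {a - t | b + t}.
Cooling amount: t = 3/2
Cooled Left option: 8 - 3/2 = 13/2
Cooled Right option: -2 + 3/2 = -1/2
Cooled game: {13/2 | -1/2}
Left option = 13/2

13/2


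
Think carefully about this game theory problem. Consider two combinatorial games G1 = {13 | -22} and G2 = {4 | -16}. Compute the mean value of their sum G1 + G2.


G1 = {13 | -22}, G2 = {4 | -16}
Each is a switch {a | b} with numbers a > b; its mean value is (a + b)/2, and mean value is additive over game sums: m(G1 + G2) = m(G1) + m(G2).
Mean of G1 = (13 + (-22))/2 = -9/2 = -9/2
Mean of G2 = (4 + (-16))/2 = -12/2 = -6
Mean of G1 + G2 = -9/2 + -6 = -21/2

-21/2


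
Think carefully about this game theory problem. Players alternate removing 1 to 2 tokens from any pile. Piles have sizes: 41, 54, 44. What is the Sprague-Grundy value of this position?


Subtraction set: {1, 2}
For this subtraction set, G(n) = n mod 3 (period = max + 1 = 3).
Pile 1 (size 41): G(41) = 41 mod 3 = 2
Pile 2 (size 54): G(54) = 54 mod 3 = 0
Pile 3 (size 44): G(44) = 44 mod 3 = 2
Total Grundy value = XOR of all: 2 XOR 0 XOR 2 = 0

0


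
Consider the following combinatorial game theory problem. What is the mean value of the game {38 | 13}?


Game = {38 | 13}, a switch {a | b} with numbers a > b.
Its thermograph has left wall a - t and right wall b + t, which meet at t = (a - b)/2, where both equal (a + b)/2. So the mast (mean value) is at (a + b)/2.
Mean = (38 + (13))/2 = 51/2 = 51/2

51/2


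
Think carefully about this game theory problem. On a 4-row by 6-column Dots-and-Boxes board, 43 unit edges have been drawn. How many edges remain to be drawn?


Grid: 4 x 6 boxes, i.e. 5 rows and 7 columns of dots.
Horizontal edges: (rows + 1) * cols = 5 * 6 = 30
Vertical edges: rows * (cols + 1) = 4 * 7 = 28
Total edges: 30 + 28 = 58
Edges drawn: 43
Remaining: 58 - 43 = 15

15


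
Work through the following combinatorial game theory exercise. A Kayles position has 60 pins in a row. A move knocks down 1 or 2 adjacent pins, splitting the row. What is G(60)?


Kayles: a move removes 1 or 2 adjacent pins from a contiguous row.
Removing pins from a row of k leaves two independent rows (a, b) with a + b = k - 1 (one pin) or a + b = k - 2 (two pins); an end removal gives a = 0.
By Sprague-Grundy, G(k) = mex{ G(a) XOR G(b) } over all these splits. G(0) = 0.
G(1): splits (0,0):0^0=0 -> mex({0}) = 1
G(2): splits (0,1):0^1=1 (0,0):0^0=0 -> mex({0, 1}) = 2
G(3): splits (0,2):0^2=2 (1,1):1^1=0 (0,1):0^1=1 -> mex({0, 1, 2}) = 3
G(4): splits (0,3):0^3=3 (1,2):1^2=3 (0,2):0^2=2 (1,1):1^1=0 -> mex({0, 2, 3}) = 1
G(5): splits (0,4):0^1=1 (1,3):1^3=2 (2,2):2^2=0 (0,3):0^3=3 (1,2):1^2=3 -> mex({0, 1, 2, 3}) = 4
G(6) = mex({0, 1, 2, 4}) = 3
G(7) = mex({0, 1, 3, 4, 5}) = 2
G(8) = mex({0, 2, 3, 5, 6}) = 1
G(9) = mex({0, 1, 2, 3, 6, 7}) = 4
G(10) = mex({0, 1, 3, 4, 5, 7}) = 2
G(11) = mex({0, 1, 2, 3, 4, 5}) = 6
G(12) = mex({0, 1, 2, 3, 5, 6, 7}) = 4
G(13) = mex({0, 2, 3, 4, 6, 7}) = 1
G(14) = mex({0, 1, 4, 5, 6, 7}) = 2
G(15) = mex({0, 1, 2, 3, 4, 5, 6}) = 7
G(16) = mex({0, 2, 3, 5, 6, 7}) = 1
G(17) = mex({0, 1, 2, 3, 5, 6, 7}) = 4
G(18) = mex({0, 1, 2, 4, 5, 6}) = 3
G(19) = mex({0, 1, 3, 4, 5, 7}) = 2
G(20) = mex({0, 2, 3, 4, 5, 6, 7}) = 1
G(21) = mex({0, 1, 2, 3, 5, 6, 7}) = 4
G(22) = mex({0, 1, 2, 3, 4, 5, 7}) = 6
G(23) = mex({0, 1, 2, 3, 4, 5, 6}) = 7
G(24) = mex({0, 1, 2, 3, 5, 6, 7}) = 4
G(25) = mex({0, 2, 3, 4, 6, 7}) = 1
G(26) = mex({0, 1, 3, 4, 5, 6, 7}) = 2
G(27) = mex({0, 1, 2, 3, 4, 5, 6, 7}) = 8
G(28) = mex({0, 1, 2, 3, 4, 6, 7, 8}) = 5
G(29) = mex({0, 1, 2, 3, 5, 6, 7, 8, 9}) = 4
G(30) = mex({0, 1, 2, 3, 4, 5, 6, 9, 10}) = 7
G(31) = mex({0, 1, 3, 4, 5, 7, 10, 11}) = 2
G(32) = mex({0, 2, 3, 4, 5, 6, 7, 9, 11}) = 1
G(33) = mex({0, 1, 2, 3, 4, 5, 6, 7, 9, 12}) = 8
G(34) = mex({0, 1, 2, 3, 4, 5, 7, 8, 11, 12}) = 6
G(35) = mex({0, 1, 2, 3, 4, 5, 6, 8, 9, 10, 11}) = 7
G(36) = mex({0, 1, 2, 3, 5, 6, 7, 9, 10}) = 4
G(37) = mex({0, 2, 3, 4, 6, 7, 9, 10, 11, 12}) = 1
G(38) = mex({0, 1, 3, 4, 5, 6, 7, 9, 10, 11, 12}) = 2
G(39) = mex({0, 1, 2, 4, 5, 6, 7, 9, 10, 12, 14}) = 3
G(40) = mex({0, 2, 3, 4, 6, 7, 11, 12, 14}) = 1
G(41) = mex({0, 1, 2, 3, 5, 6, 7, 9, 10, 11, 12}) = 4
G(42) = mex({0, 1, 2, 3, 4, 5, 6, 9, 10}) = 7
G(43) = mex({0, 1, 3, 4, 5, 7, 9, 10, 12, 15}) = 2
G(44) = mex({0, 2, 3, 4, 5, 6, 7, 9, 10, 12, 15}) = 1
G(45) = mex({0, 1, 2, 3, 4, 5, 6, 7, 9, 10, 12, 14}) = 8
G(46) = mex({0, 1, 3, 4, 5, 7, 8, 11, 12, 14}) = 2
G(47) = mex({0, 1, 2, 3, 4, 5, 6, 8, 9, 10, 11, 12}) = 7
G(48) = mex({0, 1, 2, 3, 5, 6, 7, 9, 10}) = 4
G(49) = mex({0, 2, 3, 4, 6, 7, 9, 10, 11, 12, 15}) = 1
G(50) = mex({0, 1, 4, 5, 6, 7, 9, 11, 12, 14, 15}) = 2
G(51) = mex({0, 1, 2, 3, 4, 5, 6, 7, 9, 12, 14, 15}) = 8
G(52) = mex({0, 2, 3, 4, 5, 6, 7, 8, 11, 12, 15}) = 1
G(53) = mex({0, 1, 2, 3, 5, 6, 7, 8, 9, 10, 11, 12}) = 4
G(54) = mex({0, 1, 2, 3, 4, 5, 6, 9, 10}) = 7
G(55) = mex({0, 1, 3, 4, 5, 7, 9, 10, 11, 12}) = 2
G(56) = mex({0, 2, 3, 4, 5, 6, 7, 9, 10, 11, 12, 13, 14}) = 1
G(57) = mex({0, 1, 2, 3, 5, 6, 7, 9, 10, 12, 13, 14, 15}) = 4
G(58) = mex({0, 1, 3, 4, 5, 7, 11, 12, 14, 15}) = 2
G(59) = mex({0, 1, 2, 3, 4, 5, 6, 9, 10, 11, 12, 15}) = 7
G(60) = mex({0, 1, 2, 3, 5, 6, 7, 9, 10}) = 4
Therefore G(60) = 4.

4


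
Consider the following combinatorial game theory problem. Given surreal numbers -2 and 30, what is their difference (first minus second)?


x = -2, y = 30
x - y = -2 - 30 = -32

-32


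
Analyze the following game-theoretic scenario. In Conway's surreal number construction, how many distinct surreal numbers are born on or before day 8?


Day 0: {|} = 0 is born. Count = 1.
Day n: the number of surreal numbers born by day n is 2^(n+1) - 1.
By day 0: 2^1 - 1 = 1
By day 1: 2^2 - 1 = 3
By day 2: 2^3 - 1 = 7
By day 3: 2^4 - 1 = 15
By day 4: 2^5 - 1 = 31
By day 5: 2^6 - 1 = 63
By day 6: 2^7 - 1 = 127
By day 7: 2^8 - 1 = 255
By day 8: 2^9 - 1 = 511
By day 8: 511 surreal numbers.

511


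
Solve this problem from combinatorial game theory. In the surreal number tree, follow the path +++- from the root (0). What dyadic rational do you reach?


Sign expansion: +++-
Rule: track bounds (lo, hi), initially (-inf, +inf). On '+', the current value becomes lo and we move to the simplest number in (value, hi): value + 1 if hi = +inf, otherwise the midpoint (value + hi)/2. On '-', the current value becomes hi and we move to value - 1 if lo = -inf, otherwise the midpoint (lo + value)/2.
Start at 0.
Step 1: sign = +, move right. Bounds: (0, +inf). Value = 1
Step 2: sign = +, move right. Bounds: (1, +inf). Value = 2
Step 3: sign = +, move right. Bounds: (2, +inf). Value = 3
Step 4: sign = -, move left. Bounds: (2, 3). Value = 5/2
The surreal number with sign expansion +++- is 5/2.

5/2


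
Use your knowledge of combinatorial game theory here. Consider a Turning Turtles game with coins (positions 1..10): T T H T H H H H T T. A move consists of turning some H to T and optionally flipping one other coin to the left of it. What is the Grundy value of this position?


Coins: T T H T H H H H T T
Key fact: a single head at position k behaves exactly like a Nim heap of size k (turning it to T and optionally flipping a coin at j < k corresponds to moving the heap from k to j, or to 0), and heads combine as a disjunctive sum (two heads at the same place would cancel, matching j XOR j = 0). So the Nim-value is the XOR of the 1-indexed positions of the heads.
Face-up positions (1-indexed): [3, 5, 6, 7, 8]
XOR 0 with 3: 0 XOR 3 = 3
XOR 3 with 5: 3 XOR 5 = 6
XOR 6 with 6: 6 XOR 6 = 0
XOR 0 with 7: 0 XOR 7 = 7
XOR 7 with 8: 7 XOR 8 = 15
Nim-value = 15

15


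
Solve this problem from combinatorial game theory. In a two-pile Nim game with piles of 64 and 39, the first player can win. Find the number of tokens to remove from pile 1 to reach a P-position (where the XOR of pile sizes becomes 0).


Piles: 64 and 39
Current XOR: 64 XOR 39 = 103 (non-zero, so this is an N-position).
To make the XOR zero, we need to find a move that balances the piles.
For pile 1 (size 64): target = 64 XOR 103 = 39
We reduce pile 1 from 64 to 39.
Tokens removed: 64 - 39 = 25
Verification: 39 XOR 39 = 0

25


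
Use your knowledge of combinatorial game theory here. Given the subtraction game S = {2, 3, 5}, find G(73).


The subtraction set is S = {2, 3, 5}.
G(k) = mex{ G(k - s) : s in S, s <= k }. We compute iteratively: G(0) = 0.
G(1) = mex({}) = 0
G(2) = mex({0}) = 1
G(3) = mex({0}) = 1
G(4) = mex({0, 1}) = 2
G(5) = mex({0, 1}) = 2
G(6) = mex({0, 1, 2}) = 3
G(7) = mex({1, 2}) = 0
G(8) = mex({1, 2, 3}) = 0
G(9) = mex({0, 2, 3}) = 1
G(10) = mex({0, 2}) = 1
G(11) = mex({0, 1, 3}) = 2
Observe that G(7)..G(11) = 0, 0, 1, 1, 2 repeats G(0)..G(4) = 0, 0, 1, 1, 2.
For k >= max(S) = 5, G(k) is determined by the previous 5 values G(k-5)..G(k-1); a window of 5 consecutive values has recurred shifted by 7, so by induction G(k + 7) = G(k) for all k >= 0: the sequence is periodic from the start with period 7.
One period: G(0..6) = 0, 0, 1, 1, 2, 2, 3.
73 mod 7 = 3, so G(73) = G(3) = 1.

1


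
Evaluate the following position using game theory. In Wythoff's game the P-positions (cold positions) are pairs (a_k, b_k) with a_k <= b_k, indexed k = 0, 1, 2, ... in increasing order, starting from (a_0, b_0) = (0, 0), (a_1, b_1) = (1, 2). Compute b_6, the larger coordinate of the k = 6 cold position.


By Wythoff's theorem, a_k = floor(k * phi) and b_k = floor(k * phi^2) = a_k + k, where phi = (1 + sqrt(5))/2 is the golden ratio.
phi = (1 + sqrt(5))/2 = 1.618034
phi^2 = phi + 1 = 2.618034
k = 6
k * phi^2 = 6 * 2.618034 = 15.708204
b_6 = floor(k * phi^2) = 15 (check: a_6 + k = 9 + 6 = 15)

15


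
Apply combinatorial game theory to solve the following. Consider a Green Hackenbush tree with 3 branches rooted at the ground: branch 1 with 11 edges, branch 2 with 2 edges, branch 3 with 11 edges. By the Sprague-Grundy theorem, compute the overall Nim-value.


The tree has 3 branches from the ground vertex.
In Green Hackenbush, the Nim-value of a simple path of length k is k.
Branch 1: length 11, Nim-value = 11
Branch 2: length 2, Nim-value = 2
Branch 3: length 11, Nim-value = 11
Total Nim-value = XOR of all branch values:
0 XOR 11 = 11
11 XOR 2 = 9
9 XOR 11 = 2
Nim-value of the tree = 2

2


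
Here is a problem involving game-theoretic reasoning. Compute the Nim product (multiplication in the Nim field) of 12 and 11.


Nim multiplication is bilinear over XOR: (u XOR v) * w = (u*w) XOR (v*w).
So we split each operand into its bit components and XOR the pairwise Nim products.
12 = 4 + 8 (as XOR of powers of 2).
11 = 1 + 2 + 8 (as XOR of powers of 2).
Using the standard Nim-product table on single bits:
  2*2 = 3,   2*4 = 8,   2*8 = 12,
  4*4 = 6,   4*8 = 11,  8*8 = 13,
and  1*x = x (identity), k*l = l*k (commutative).
Pairwise Nim products:
  4 * 1 = 4
  4 * 2 = 8
  4 * 8 = 11
  8 * 1 = 8
  8 * 2 = 12
  8 * 8 = 13
XOR them: 4 XOR 8 XOR 11 XOR 8 XOR 12 XOR 13 = 14.
Result: 12 * 11 = 14 (in Nim).

14


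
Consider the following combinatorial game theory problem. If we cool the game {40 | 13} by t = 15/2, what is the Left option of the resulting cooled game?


Original game: {40 | 13} (a switch {a | b} with a > b).
Cooling by t (for t below the temperature (a - b)/2 = 27/2) taxes each move by t: {a | b} cooled by t is {a - t | b + t}.
Cooling amount: t = 15/2
Cooled Left option: 40 - 15/2 = 65/2
Cooled Right option: 13 + 15/2 = 41/2
Cooled game: {65/2 | 41/2}
Left option = 65/2

65/2


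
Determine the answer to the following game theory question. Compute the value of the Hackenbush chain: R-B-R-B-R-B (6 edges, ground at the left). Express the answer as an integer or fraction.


Edges (from ground): R-B-R-B-R-B
By Berlekamp's sign-expansion rule, a Blue-Red Hackenbush stalk has the value of the surreal number whose sign sequence is the edge sequence with B -> + and R -> -.
Sign sequence: -+-+-+
Trace the sign expansion in the surreal number tree, starting from 0:
Edge 1: R (sign -) -> bounds (-inf, 0), value = -1
Edge 2: B (sign +) -> bounds (-1, 0), value = -1/2
Edge 3: R (sign -) -> bounds (-1, -1/2), value = -3/4
Edge 4: B (sign +) -> bounds (-3/4, -1/2), value = -5/8
Edge 5: R (sign -) -> bounds (-3/4, -5/8), value = -11/16
Edge 6: B (sign +) -> bounds (-11/16, -5/8), value = -21/32
Game value = -21/32

-21/32


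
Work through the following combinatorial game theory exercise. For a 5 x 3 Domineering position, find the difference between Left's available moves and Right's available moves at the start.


Board is 5 x 3 (rows x cols).
Left (vertical) placements: (rows-1) * cols = 4 * 3 = 12
Right (horizontal) placements: rows * (cols-1) = 5 * 2 = 10
Advantage = Left - Right = 12 - 10 = 2

2


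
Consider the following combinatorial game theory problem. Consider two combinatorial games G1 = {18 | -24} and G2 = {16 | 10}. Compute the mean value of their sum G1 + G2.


G1 = {18 | -24}, G2 = {16 | 10}
Each is a switch {a | b} with numbers a > b; its mean value is (a + b)/2, and mean value is additive over game sums: m(G1 + G2) = m(G1) + m(G2).
Mean of G1 = (18 + (-24))/2 = -6/2 = -3
Mean of G2 = (16 + (10))/2 = 26/2 = 13
Mean of G1 + G2 = -3 + 13 = 10

10


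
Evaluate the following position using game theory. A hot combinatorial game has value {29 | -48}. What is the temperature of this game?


The game is {29 | -48}, a switch {a | b} with numbers a > b.
Cooling {a | b} by t gives {a - t | b + t}, which stops being hot when a - t = b + t, i.e. at t = (a - b)/2. So the temperature of a switch is (a - b)/2.
Temperature = (Left option - Right option) / 2
= (29 - (-48)) / 2
= 77 / 2
= 77/2

77/2


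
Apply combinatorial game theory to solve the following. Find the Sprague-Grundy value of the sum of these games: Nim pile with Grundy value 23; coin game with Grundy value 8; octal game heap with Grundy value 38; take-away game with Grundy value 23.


By the Sprague-Grundy theorem, the Grundy value of a sum of games is the XOR of individual Grundy values.
Nim pile: Grundy value = 23. Running XOR: 0 XOR 23 = 23
coin game: Grundy value = 8. Running XOR: 23 XOR 8 = 31
octal game heap: Grundy value = 38. Running XOR: 31 XOR 38 = 57
take-away game: Grundy value = 23. Running XOR: 57 XOR 23 = 46
The combined Grundy value is 46.

46


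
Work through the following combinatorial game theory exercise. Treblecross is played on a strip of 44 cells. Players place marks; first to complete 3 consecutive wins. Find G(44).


Treblecross: place X on empty cells; 3-in-a-row wins.
Playing within two cells of an existing X lets the opponent win at once, so sensible play treats the cells i-2..i+2 around each X as dead. The player left with no safe cell loses, so this is a normal-play take-away game on strips of safe cells.
Placing X at cell i (0-indexed) of a strip of k safe cells leaves independent strips of sizes max(0, i-2) and max(0, k-i-3). Hence G(k) = mex{ G(max(0,i-2)) XOR G(max(0,k-i-3)) : 0 <= i < k }, with G(0) = 0.
G(1): splits (0,0):0^0=0 -> mex({0}) = 1
G(2): splits (0,0):0^0=0 -> mex({0}) = 1
G(3): splits (0,0):0^0=0 -> mex({0}) = 1
G(4): splits (0,1):0^1=1 (0,0):0^0=0 -> mex({0, 1}) = 2
G(5): splits (0,2):0^1=1 (0,1):0^1=1 (0,0):0^0=0 -> mex({0, 1}) = 2
G(6) = mex({1}) = 0
G(7) = mex({0, 1, 2}) = 3
G(8) = mex({0, 1, 2}) = 3
G(9) = mex({0, 2}) = 1
G(10) = mex({0, 2, 3}) = 1
G(11) = mex({0, 3}) = 1
G(12) = mex({1, 3}) = 0
G(13) = mex({0, 1, 2, 3}) = 4
G(14) = mex({0, 1, 2}) = 3
G(15) = mex({0, 1, 2}) = 3
G(16) = mex({0, 1, 2, 4}) = 3
G(17) = mex({0, 1, 3, 4}) = 2
G(18) = mex({0, 1, 3, 4}) = 2
G(19) = mex({0, 1, 3, 5}) = 2
G(20) = mex({0, 1, 2, 3, 5}) = 4
G(21) = mex({0, 1, 2, 3, 5}) = 4
G(22) = mex({1, 2, 6}) = 0
G(23) = mex({0, 1, 2, 3, 4, 6}) = 5
G(24) = mex({0, 1, 2, 3, 4}) = 5
G(25) = mex({0, 1, 3, 4, 7}) = 2
G(26) = mex({0, 1, 3, 4, 5, 7}) = 2
G(27) = mex({0, 1, 3, 5}) = 2
G(28) = mex({0, 1, 2, 5}) = 3
G(29) = mex({0, 1, 2, 4, 5, 6}) = 3
G(30) = mex({1, 2, 4, 6}) = 0
G(31) = mex({0, 1, 2, 3, 4, 6}) = 5
G(32) = mex({1, 2, 3, 4, 7}) = 0
G(33) = mex({0, 3, 7}) = 1
G(34) = mex({0, 2, 3, 5, 7}) = 1
G(35) = mex({0, 2, 3, 5, 6}) = 1
G(36) = mex({0, 1, 2, 5, 6}) = 3
G(37) = mex({0, 1, 2, 4, 5, 6}) = 3
G(38) = mex({0, 1, 2, 4}) = 3
G(39) = mex({0, 1, 2, 3, 4, 7}) = 5
G(40) = mex({0, 1, 2, 3, 4, 5, 7}) = 6
G(41) = mex({0, 1, 2, 3, 5, 7}) = 4
G(42) = mex({0, 1, 2, 3, 5, 6, 7}) = 4
G(43) = mex({0, 2, 3, 5, 6}) = 1
G(44) = mex({1, 2, 3, 4, 5, 6}) = 0
Therefore G(44) = 0.

0


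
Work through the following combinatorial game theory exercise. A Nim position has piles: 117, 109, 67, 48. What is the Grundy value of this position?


We need the XOR (exclusive or) of all pile sizes.
After XOR-ing pile 1 (size 117): 0 XOR 117 = 117
After XOR-ing pile 2 (size 109): 117 XOR 109 = 24
After XOR-ing pile 3 (size 67): 24 XOR 67 = 91
After XOR-ing pile 4 (size 48): 91 XOR 48 = 107
The Nim-value of this position is 107.

107


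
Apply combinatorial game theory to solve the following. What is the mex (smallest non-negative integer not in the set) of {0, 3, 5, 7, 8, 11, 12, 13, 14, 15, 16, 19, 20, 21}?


Set = {0, 3, 5, 7, 8, 11, 12, 13, 14, 15, 16, 19, 20, 21}
0 is in the set.
1 is NOT in the set. This is the mex.
mex = 1

1


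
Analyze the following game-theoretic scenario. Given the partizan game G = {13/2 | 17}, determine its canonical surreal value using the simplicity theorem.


Left options: {13/2}, max = 13/2
Right options: {17}, min = 17
All options are numbers and max(Left) < min(Right), so by the simplicity theorem the value is the simplest (earliest-born) number strictly between 13/2 and 17.
Integers 7 through 16 all lie strictly between 13/2 and 17.
Among integers, the simplest (lowest birthday = smallest |n|; 0 is born on day 0, +-n on day n) is 7.
No non-integer in the interval can be simpler: if x is a non-integer in the interval, then floor(x) or ceil(x) also lies in the interval (the interval contains an integer), and both are proper prefixes of x's sign expansion, i.e. born earlier. So the game value is 7.
Game value = 7

7


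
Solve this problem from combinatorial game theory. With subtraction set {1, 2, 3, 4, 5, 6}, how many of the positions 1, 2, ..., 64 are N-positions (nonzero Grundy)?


Subtraction set S = {1, 2, 3, 4, 5, 6}, so G(n) = n mod 7.
G(n) = 0 when n is a multiple of 7.
Multiples of 7 in [1, 64]: 9
N-positions (nonzero Grundy) = 64 - 9 = 55

55


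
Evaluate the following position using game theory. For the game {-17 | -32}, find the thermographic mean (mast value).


Game = {-17 | -32}, a switch {a | b} with numbers a > b.
Its thermograph has left wall a - t and right wall b + t, which meet at t = (a - b)/2, where both equal (a + b)/2. So the mast (mean value) is at (a + b)/2.
Mean = (-17 + (-32))/2 = -49/2 = -49/2

-49/2


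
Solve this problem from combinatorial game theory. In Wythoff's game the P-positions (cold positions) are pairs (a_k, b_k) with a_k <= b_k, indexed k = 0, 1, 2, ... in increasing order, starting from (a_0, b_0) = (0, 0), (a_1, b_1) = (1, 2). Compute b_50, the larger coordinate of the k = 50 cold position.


By Wythoff's theorem, a_k = floor(k * phi) and b_k = floor(k * phi^2) = a_k + k, where phi = (1 + sqrt(5))/2 is the golden ratio.
phi = (1 + sqrt(5))/2 = 1.618034
phi^2 = phi + 1 = 2.618034
k = 50
k * phi^2 = 50 * 2.618034 = 130.901699
b_50 = floor(k * phi^2) = 130 (check: a_50 + k = 80 + 50 = 130)

130


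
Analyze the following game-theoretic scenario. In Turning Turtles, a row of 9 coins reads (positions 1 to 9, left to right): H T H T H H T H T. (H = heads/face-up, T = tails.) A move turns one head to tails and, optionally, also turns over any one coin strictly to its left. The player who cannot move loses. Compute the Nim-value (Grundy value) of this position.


Coins: H T H T H H T H T
Key fact: a single head at position k behaves exactly like a Nim heap of size k (turning it to T and optionally flipping a coin at j < k corresponds to moving the heap from k to j, or to 0), and heads combine as a disjunctive sum (two heads at the same place would cancel, matching j XOR j = 0). So the Nim-value is the XOR of the 1-indexed positions of the heads.
Face-up positions (1-indexed): [1, 3, 5, 6, 8]
XOR 0 with 1: 0 XOR 1 = 1
XOR 1 with 3: 1 XOR 3 = 2
XOR 2 with 5: 2 XOR 5 = 7
XOR 7 with 6: 7 XOR 6 = 1
XOR 1 with 8: 1 XOR 8 = 9
Nim-value = 9

9
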